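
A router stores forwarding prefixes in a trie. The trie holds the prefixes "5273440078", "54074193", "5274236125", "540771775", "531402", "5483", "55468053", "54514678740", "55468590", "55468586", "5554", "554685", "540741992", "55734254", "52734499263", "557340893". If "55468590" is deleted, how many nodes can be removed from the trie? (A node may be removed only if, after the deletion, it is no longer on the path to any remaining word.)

After clearing the end-marker at "55468590", prune upward until reaching a node still needed by another word.
The suffix "90" (2 nodes) is used only by "55468590"; the node for "554685" still has the child "8", so pruning stops there.
Nodes removed: 2

2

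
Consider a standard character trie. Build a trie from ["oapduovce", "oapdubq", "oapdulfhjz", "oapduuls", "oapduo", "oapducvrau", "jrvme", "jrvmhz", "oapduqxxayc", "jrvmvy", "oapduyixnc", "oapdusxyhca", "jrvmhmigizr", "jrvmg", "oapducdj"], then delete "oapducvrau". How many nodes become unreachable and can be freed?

4

After clearing the end-marker at "oapducvrau", prune upward until reaching a node still needed by another word.
The suffix "vrau" (4 nodes) is used only by "oapducvrau"; the node for "oapduc" still has the child "d", so pruning stops there.
Nodes removed: 4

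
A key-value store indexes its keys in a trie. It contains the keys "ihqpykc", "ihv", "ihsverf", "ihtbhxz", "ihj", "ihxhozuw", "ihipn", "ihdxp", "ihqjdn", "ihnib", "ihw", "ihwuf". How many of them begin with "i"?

12

Walk to "i"; the words in its subtree are exactly those with that prefix.
Words under "i": ihdxp, ihipn, ihj, ihnib, ihqjdn, ihqpykc, ihsverf, ihtbhxz, ihv, ihw, ihwuf, ihxhozuw
Count: 12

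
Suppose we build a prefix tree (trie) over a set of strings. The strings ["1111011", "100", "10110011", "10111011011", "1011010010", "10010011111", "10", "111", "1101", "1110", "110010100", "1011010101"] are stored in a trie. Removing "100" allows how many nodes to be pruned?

Walk "100" from the leaf back toward the root, removing each node that no remaining word uses.
Every node on "100" is still needed (e.g. by "10010011111"), so nothing is freed.
Nodes removed: 0

0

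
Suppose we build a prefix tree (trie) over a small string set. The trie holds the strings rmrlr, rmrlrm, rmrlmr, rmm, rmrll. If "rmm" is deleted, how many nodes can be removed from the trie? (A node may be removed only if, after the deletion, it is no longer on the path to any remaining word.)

A node on "rmm"'s path can go only if nothing else ends at it or branches off below it.
The suffix "m" (1 node) is used only by "rmm"; the node for "rm" still has the child "r", so pruning stops there.
Nodes removed: 1

1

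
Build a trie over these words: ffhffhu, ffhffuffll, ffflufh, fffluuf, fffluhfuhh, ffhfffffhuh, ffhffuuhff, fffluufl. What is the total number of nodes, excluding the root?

35

Trace insertions, counting only characters that open a new branch:
  "ffhffhu" → 7 new (f, f, h, f, f, h, u)
  "ffhffuffll" → prefix "ffhff" already present; 5 new (u, f, f, l, l)
  "ffflufh" → prefix "ff" already present; 5 new (f, l, u, f, h)
  "fffluuf" → prefix "ffflu" already present; 2 new (u, f)
  "fffluhfuhh" → prefix "ffflu" already present; 5 new (h, f, u, h, h)
  "ffhfffffhuh" → prefix "ffhff" already present; 6 new (f, f, f, h, u, h)
  "ffhffuuhff" → prefix "ffhffu" already present; 4 new (u, h, f, f)
  "fffluufl" → prefix "fffluuf" already present; 1 new (l)
Total nodes = 7 + 5 + 5 + 2 + 5 + 6 + 4 + 1 = 35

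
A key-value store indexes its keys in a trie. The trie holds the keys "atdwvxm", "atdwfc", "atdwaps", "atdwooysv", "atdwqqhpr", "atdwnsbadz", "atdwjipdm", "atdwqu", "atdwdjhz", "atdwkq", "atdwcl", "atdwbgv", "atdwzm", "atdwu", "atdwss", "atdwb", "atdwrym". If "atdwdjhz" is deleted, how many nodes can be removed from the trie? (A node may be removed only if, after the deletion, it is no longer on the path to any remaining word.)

A node on "atdwdjhz"'s path can go only if nothing else ends at it or branches off below it.
The suffix "djhz" (4 nodes) is used only by "atdwdjhz"; the node for "atdw" still has the child "v", so pruning stops there.
Nodes removed: 4

4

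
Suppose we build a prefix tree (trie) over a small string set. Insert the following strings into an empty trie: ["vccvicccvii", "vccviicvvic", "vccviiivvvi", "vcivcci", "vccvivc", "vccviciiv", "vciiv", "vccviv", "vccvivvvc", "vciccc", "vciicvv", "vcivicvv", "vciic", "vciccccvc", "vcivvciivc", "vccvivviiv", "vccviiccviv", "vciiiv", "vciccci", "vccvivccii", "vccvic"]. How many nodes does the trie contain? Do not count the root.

69

Insert word by word; a character creates a node only if that edge doesn't already exist:
  "vccvicccvii" → 11 new (v, c, c, v, i, c, c, c, v, i, i)
  "vccviicvvic" → prefix "vccvi" already present; 6 new (i, c, v, v, i, c)
  "vccviiivvvi" → prefix "vccvii" already present; 5 new (i, v, v, v, i)
  "vcivcci" → prefix "vc" already present; 5 new (i, v, c, c, i)
  "vccvivc" → prefix "vccvi" already present; 2 new (v, c)
  "vccviciiv" → prefix "vccvic" already present; 3 new (i, i, v)
  "vciiv" → prefix "vci" already present; 2 new (i, v)
  "vccviv" → prefix "vccviv" already present; 0 new (none)
  "vccvivvvc" → prefix "vccviv" already present; 3 new (v, v, c)
  "vciccc" → prefix "vci" already present; 3 new (c, c, c)
  "vciicvv" → prefix "vcii" already present; 3 new (c, v, v)
  "vcivicvv" → prefix "vciv" already present; 4 new (i, c, v, v)
  "vciic" → prefix "vciic" already present; 0 new (none)
  "vciccccvc" → prefix "vciccc" already present; 3 new (c, v, c)
  "vcivvciivc" → prefix "vciv" already present; 6 new (v, c, i, i, v, c)
  "vccvivviiv" → prefix "vccvivv" already present; 3 new (i, i, v)
  "vccviiccviv" → prefix "vccviic" already present; 4 new (c, v, i, v)
  "vciiiv" → prefix "vcii" already present; 2 new (i, v)
  "vciccci" → prefix "vciccc" already present; 1 new (i)
  "vccvivccii" → prefix "vccvivc" already present; 3 new (c, i, i)
  "vccvic" → prefix "vccvic" already present; 0 new (none)
Total nodes = 11 + 6 + 5 + 5 + 2 + 3 + 2 + 0 + 3 + 3 + 3 + 4 + 0 + 3 + 6 + 3 + 4 + 2 + 1 + 3 + 0 = 69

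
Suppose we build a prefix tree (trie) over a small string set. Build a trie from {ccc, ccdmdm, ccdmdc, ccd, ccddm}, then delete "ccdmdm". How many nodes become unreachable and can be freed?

1

Walk "ccdmdm" from the leaf back toward the root, removing each node that no remaining word uses.
The suffix "m" (1 node) is used only by "ccdmdm"; the node for "ccdmd" still has the child "c", so pruning stops there.
Nodes removed: 1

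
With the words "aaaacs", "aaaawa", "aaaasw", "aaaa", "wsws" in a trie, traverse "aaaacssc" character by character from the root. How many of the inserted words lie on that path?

2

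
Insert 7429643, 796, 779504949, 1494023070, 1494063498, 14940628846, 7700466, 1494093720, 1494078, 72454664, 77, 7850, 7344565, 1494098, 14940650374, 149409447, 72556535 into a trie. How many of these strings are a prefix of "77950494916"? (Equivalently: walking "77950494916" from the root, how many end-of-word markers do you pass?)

Walk "77950494916" from the root; an end-of-word marker is hit whenever a stored word is a prefix of "77950494916".
Prefixes of the query that are stored words: "77", "779504949"
Count: 2

2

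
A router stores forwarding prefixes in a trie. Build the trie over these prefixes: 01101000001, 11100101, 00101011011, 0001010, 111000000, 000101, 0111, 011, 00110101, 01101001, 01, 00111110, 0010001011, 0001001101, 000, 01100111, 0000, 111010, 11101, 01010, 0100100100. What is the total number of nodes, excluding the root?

Count nodes per top-level branch (shared prefixes stored once):
  '0'-branch (000, 0000, 0001001101, 000101, 0001010, 0010001011, 00101011011, 00110101, 00111110, 01, 0100100100, 01010, 011, 01100111, 01101000001, 01101001, 0111): 63 nodes
  '1'-branch (111000000, 11100101, 11101, 111010): 14 nodes
Sum: 77

77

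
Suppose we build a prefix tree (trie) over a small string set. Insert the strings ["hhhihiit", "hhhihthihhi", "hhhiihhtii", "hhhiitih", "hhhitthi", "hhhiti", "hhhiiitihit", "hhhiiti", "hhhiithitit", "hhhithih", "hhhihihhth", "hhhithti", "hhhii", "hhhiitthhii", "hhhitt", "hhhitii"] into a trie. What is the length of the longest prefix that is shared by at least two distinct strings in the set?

The deepest shared node is where two words last agree before diverging.
"hhhiiti" and "hhhiitih" agree on "hhhiiti" (7 characters) before diverging; nothing deeper is shared.
Longest shared-prefix length: 7

7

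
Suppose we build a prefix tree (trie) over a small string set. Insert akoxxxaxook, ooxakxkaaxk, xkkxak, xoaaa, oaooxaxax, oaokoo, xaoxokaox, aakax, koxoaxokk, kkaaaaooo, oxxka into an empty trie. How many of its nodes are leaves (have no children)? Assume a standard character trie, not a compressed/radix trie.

A leaf is a node with no children — equivalently, the end of a word that is not a proper prefix of any other stored word.
Those words: "aakax", "akoxxxaxook", "kkaaaaooo", "koxoaxokk", "oaokoo", "oaooxaxax", "ooxakxkaaxk", "oxxka", "xaoxokaox", "xkkxak", "xoaaa"
Leaf count: 11

11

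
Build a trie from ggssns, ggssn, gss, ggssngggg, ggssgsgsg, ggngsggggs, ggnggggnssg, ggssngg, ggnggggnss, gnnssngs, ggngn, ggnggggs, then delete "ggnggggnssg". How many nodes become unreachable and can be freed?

1

Walk "ggnggggnssg" from the leaf back toward the root, removing each node that no remaining word uses.
The suffix "g" (1 node) is used only by "ggnggggnssg"; "ggnggggnss" is itself a stored word, so pruning stops there.
Nodes removed: 1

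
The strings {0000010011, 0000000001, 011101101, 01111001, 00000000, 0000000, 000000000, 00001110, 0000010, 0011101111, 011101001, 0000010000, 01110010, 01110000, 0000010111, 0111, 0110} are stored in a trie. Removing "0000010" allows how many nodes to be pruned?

0

After clearing the end-marker at "0000010", prune upward until reaching a node still needed by another word.
Every node on "0000010" is still needed (e.g. by "0000010011"), so nothing is freed.
Nodes removed: 0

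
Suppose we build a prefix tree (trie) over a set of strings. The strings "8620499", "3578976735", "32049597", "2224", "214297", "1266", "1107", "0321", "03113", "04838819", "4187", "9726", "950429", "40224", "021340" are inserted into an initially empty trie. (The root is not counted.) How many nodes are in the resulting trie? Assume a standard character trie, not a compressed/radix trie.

Count nodes per top-level branch (shared prefixes stored once):
  '0'-branch (021340, 03113, 0321, 04838819): 19 nodes
  '1'-branch (1107, 1266): 7 nodes
  '2'-branch (214297, 2224): 9 nodes
  '3'-branch (32049597, 3578976735): 17 nodes
  '4'-branch (40224, 4187): 8 nodes
  '8'-branch (8620499): 7 nodes
  '9'-branch (950429, 9726): 9 nodes
Sum: 76

76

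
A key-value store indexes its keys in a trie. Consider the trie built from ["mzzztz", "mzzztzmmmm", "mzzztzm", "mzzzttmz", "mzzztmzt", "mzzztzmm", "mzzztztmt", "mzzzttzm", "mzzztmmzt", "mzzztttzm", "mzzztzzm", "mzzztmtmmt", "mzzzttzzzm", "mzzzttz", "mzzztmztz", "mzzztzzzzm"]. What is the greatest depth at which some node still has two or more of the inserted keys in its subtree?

The deepest shared node is where two words last agree before diverging.
"mzzztmzt" and "mzzztmztz" agree on "mzzztmzt" (8 characters) before diverging; nothing deeper is shared.
Longest shared-prefix length: 8

8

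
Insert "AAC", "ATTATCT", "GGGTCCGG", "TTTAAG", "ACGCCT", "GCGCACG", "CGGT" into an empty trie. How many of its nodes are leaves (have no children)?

Leaves are exactly the stored words that no other stored word extends.
Those words: "AAC", "ACGCCT", "ATTATCT", "CGGT", "GCGCACG", "GGGTCCGG", "TTTAAG"
Leaf count: 7

7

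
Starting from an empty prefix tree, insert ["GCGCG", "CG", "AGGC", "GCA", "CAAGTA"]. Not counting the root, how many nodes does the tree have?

17

Insert word by word; a character creates a node only if that edge doesn't already exist:
  "GCGCG" → 5 new (G, C, G, C, G)
  "CG" → 2 new (C, G)
  "AGGC" → 4 new (A, G, G, C)
  "GCA" → prefix "GC" already present; 1 new (A)
  "CAAGTA" → prefix "C" already present; 5 new (A, A, G, T, A)
Total nodes = 5 + 2 + 4 + 1 + 5 = 17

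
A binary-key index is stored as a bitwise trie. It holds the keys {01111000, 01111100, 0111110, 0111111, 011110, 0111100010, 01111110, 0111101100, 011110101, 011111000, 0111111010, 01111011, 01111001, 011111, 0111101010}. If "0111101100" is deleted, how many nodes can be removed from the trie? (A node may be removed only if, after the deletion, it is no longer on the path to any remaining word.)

2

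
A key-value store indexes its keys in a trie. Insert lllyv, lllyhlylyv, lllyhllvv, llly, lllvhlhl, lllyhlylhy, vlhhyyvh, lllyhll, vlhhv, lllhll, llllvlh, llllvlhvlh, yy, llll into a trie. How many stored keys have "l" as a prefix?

11

Traverse to the node for "l", then collect every word in that subtree.
Matches: "lllhll", "llll", "llllvlh", "llllvlhvlh", "lllvhlhl", "llly", "lllyhll", "lllyhllvv", "lllyhlylhy", "lllyhlylyv", "lllyv"
Count: 11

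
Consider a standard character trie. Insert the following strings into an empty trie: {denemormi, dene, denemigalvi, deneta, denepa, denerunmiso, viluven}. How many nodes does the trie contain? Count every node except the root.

Trace insertions, counting only characters that open a new branch:
  "denemormi" → 9 new (d, e, n, e, m, o, r, m, i)
  "dene" → prefix "dene" already present; 0 new (none)
  "denemigalvi" → prefix "denem" already present; 6 new (i, g, a, l, v, i)
  "deneta" → prefix "dene" already present; 2 new (t, a)
  "denepa" → prefix "dene" already present; 2 new (p, a)
  "denerunmiso" → prefix "dene" already present; 7 new (r, u, n, m, i, s, o)
  "viluven" → 7 new (v, i, l, u, v, e, n)
Total nodes = 9 + 0 + 6 + 2 + 2 + 7 + 7 = 33

33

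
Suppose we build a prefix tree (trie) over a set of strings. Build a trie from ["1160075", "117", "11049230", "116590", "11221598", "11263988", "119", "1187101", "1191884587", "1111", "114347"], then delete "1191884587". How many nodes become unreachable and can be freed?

Walk "1191884587" from the leaf back toward the root, removing each node that no remaining word uses.
The suffix "1884587" (7 nodes) is used only by "1191884587"; "119" is itself a stored word, so pruning stops there.
Nodes removed: 7

7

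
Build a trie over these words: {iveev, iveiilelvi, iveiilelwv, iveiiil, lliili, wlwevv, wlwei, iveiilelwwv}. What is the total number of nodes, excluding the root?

Trie structure (* marks end of a word):
(root)
├─ i
│  └─ v
│     └─ e
│        ├─ e
│        │  └─ v *
│        └─ i
│           └─ i
│              ├─ i
│              │  └─ l *
│              └─ l
│                 └─ e
│                    └─ l
│                       ├─ v
│                       │  └─ i *
│                       └─ w
│                          ├─ v *
│                          └─ w
│                             └─ v *
├─ l
│  └─ l
│     └─ i
│        └─ i
│           └─ l
│              └─ i *
└─ w
   └─ l
      └─ w
         └─ e
            ├─ i *
            └─ v
               └─ v *
Counting every labelled node above: 31.

31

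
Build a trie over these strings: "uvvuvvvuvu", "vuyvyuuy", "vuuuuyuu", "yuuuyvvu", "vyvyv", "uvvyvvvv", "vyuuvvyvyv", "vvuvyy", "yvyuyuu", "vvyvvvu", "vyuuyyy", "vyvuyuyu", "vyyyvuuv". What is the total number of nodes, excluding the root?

79

Trace insertions, counting only characters that open a new branch:
  "uvvuvvvuvu" → 10 new (u, v, v, u, v, v, v, u, v, u)
  "vuyvyuuy" → 8 new (v, u, y, v, y, u, u, y)
  "vuuuuyuu" → prefix "vu" already present; 6 new (u, u, u, y, u, u)
  "yuuuyvvu" → 8 new (y, u, u, u, y, v, v, u)
  "vyvyv" → prefix "v" already present; 4 new (y, v, y, v)
  "uvvyvvvv" → prefix "uvv" already present; 5 new (y, v, v, v, v)
  "vyuuvvyvyv" → prefix "vy" already present; 8 new (u, u, v, v, y, v, y, v)
  "vvuvyy" → prefix "v" already present; 5 new (v, u, v, y, y)
  "yvyuyuu" → prefix "y" already present; 6 new (v, y, u, y, u, u)
  "vvyvvvu" → prefix "vv" already present; 5 new (y, v, v, v, u)
  "vyuuyyy" → prefix "vyuu" already present; 3 new (y, y, y)
  "vyvuyuyu" → prefix "vyv" already present; 5 new (u, y, u, y, u)
  "vyyyvuuv" → prefix "vy" already present; 6 new (y, y, v, u, u, v)
Total nodes = 10 + 8 + 6 + 8 + 4 + 5 + 8 + 5 + 6 + 5 + 3 + 5 + 6 = 79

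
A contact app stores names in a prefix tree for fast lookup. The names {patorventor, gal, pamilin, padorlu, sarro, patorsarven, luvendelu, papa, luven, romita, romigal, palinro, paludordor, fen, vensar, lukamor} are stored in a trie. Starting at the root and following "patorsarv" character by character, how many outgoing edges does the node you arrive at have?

1

Walk "patorsarv" from the root, arriving at one node.
Distinct next characters after "patorsarv": e.
That node has 1 child edge.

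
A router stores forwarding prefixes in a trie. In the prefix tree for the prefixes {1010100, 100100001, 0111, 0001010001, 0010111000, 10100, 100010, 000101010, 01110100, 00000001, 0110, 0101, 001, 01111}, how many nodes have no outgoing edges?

A leaf is a node with no children — equivalently, the end of a word that is not a proper prefix of any other stored word.
Those words: "00000001", "0001010001", "000101010", "0010111000", "0101", "0110", "01110100", "01111", "100010", "100100001", "10100", "1010100"
Leaf count: 12

12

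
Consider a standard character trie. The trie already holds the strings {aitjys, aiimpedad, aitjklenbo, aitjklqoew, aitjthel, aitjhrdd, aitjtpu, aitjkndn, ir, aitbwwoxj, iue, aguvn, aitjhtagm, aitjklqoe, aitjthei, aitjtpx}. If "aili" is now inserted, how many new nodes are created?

2

"ai" is already a path in the trie; the remaining "li" must be added.
Each of the 2 remaining characters creates one node.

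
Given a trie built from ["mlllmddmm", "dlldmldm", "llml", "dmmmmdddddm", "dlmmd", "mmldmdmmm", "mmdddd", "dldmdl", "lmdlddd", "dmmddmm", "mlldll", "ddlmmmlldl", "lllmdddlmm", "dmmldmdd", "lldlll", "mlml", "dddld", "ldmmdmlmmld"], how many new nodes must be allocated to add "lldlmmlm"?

4

Walking "lldlmmlm" from the root, the first 4 characters ("lldl") follow existing edges; "m" is the first miss.
Each of the 4 remaining characters creates one node.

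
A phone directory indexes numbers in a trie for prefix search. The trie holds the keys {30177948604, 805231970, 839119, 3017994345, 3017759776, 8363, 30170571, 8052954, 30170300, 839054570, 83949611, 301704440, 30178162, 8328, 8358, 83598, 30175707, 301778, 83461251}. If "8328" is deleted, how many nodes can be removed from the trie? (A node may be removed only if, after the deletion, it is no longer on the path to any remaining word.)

Walk "8328" from the leaf back toward the root, removing each node that no remaining word uses.
The suffix "28" (2 nodes) is used only by "8328"; the node for "83" still has the child "9", so pruning stops there.
Nodes removed: 2

2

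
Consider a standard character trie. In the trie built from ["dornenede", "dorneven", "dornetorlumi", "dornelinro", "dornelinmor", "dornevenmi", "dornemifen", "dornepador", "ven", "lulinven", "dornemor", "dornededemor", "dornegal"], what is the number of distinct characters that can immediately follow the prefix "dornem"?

The children of the "dornem" node are the distinct next characters among strings starting with "dornem".
Characters that immediately follow "dornem" among the stored strings: {i, o}.
That node has 2 child edges.

2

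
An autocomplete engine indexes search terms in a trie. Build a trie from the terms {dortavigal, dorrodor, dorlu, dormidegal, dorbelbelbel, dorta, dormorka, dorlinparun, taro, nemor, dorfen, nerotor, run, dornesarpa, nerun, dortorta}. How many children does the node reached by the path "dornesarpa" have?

0

Follow the path "dornesarpa" to its node, then look at its outgoing edges.
No stored string extends past "dornesarpa".
That node has 0 child edges.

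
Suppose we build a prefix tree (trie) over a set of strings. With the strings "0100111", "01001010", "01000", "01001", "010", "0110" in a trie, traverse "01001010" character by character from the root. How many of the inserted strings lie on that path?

Traverse "01001010" character by character; count nodes along the way that are marked as word ends.
Prefixes of the query that are stored words: "010", "01001", "01001010"
Count: 3

3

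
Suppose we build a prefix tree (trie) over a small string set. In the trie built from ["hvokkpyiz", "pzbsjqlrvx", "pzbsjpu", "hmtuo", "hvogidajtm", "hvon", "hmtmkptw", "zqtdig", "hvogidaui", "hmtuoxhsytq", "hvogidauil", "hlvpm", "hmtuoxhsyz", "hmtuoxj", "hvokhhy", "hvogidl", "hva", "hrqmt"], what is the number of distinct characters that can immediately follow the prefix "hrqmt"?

0

Walk "hrqmt" from the root, arriving at one node.
No stored string extends past "hrqmt".
That node has 0 child edges.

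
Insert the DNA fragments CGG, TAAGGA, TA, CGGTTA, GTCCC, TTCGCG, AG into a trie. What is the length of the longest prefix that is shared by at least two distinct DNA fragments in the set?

Look for the deepest trie node that still has at least two words in its subtree.
"CGG" and "CGGTTA" agree on "CGG" (3 characters) before diverging; nothing deeper is shared.
Longest shared-prefix length: 3

3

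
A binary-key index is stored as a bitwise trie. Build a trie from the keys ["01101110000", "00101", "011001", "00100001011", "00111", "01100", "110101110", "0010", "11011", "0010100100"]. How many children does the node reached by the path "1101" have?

Walk "1101" from the root, arriving at one node.
Characters that immediately follow "1101" among the stored strings: {0, 1}.
That node has 2 child edges.

2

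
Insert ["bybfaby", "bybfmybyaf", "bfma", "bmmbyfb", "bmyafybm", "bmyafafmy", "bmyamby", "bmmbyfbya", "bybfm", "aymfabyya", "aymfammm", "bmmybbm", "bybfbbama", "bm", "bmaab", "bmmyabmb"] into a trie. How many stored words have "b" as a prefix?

14

Filter for entries beginning with "b":
Words under "b": bfma, bm, bmaab, bmmbyfb, bmmbyfbya, bmmyabmb, bmmybbm, bmyafafmy, bmyafybm, bmyamby, bybfaby, bybfbbama, bybfm, bybfmybyaf
Count: 14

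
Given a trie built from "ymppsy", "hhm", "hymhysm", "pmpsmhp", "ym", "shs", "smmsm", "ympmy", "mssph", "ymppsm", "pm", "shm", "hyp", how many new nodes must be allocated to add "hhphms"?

The longest prefix of "hhphms" already in the trie is "hh" (length 2).
New nodes needed: |"hhphms"| − 2 = 6 − 2 = 4.

4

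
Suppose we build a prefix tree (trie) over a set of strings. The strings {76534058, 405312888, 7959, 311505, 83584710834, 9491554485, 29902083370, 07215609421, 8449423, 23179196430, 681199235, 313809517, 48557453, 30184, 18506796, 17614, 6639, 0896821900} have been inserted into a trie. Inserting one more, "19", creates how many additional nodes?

1

Walking "19" from the root, the first 1 characters ("1") follow existing edges; "9" is the first miss.
So 2 − 1 = 1 new nodes.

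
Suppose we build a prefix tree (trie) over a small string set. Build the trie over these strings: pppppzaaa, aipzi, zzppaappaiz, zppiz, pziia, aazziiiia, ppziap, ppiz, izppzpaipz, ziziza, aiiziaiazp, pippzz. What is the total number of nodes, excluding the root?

75

Insert word by word; a character creates a node only if that edge doesn't already exist:
  "pppppzaaa" → 9 new (p, p, p, p, p, z, a, a, a)
  "aipzi" → 5 new (a, i, p, z, i)
  "zzppaappaiz" → 11 new (z, z, p, p, a, a, p, p, a, i, z)
  "zppiz" → prefix "z" already present; 4 new (p, p, i, z)
  "pziia" → prefix "p" already present; 4 new (z, i, i, a)
  "aazziiiia" → prefix "a" already present; 8 new (a, z, z, i, i, i, i, a)
  "ppziap" → prefix "pp" already present; 4 new (z, i, a, p)
  "ppiz" → prefix "pp" already present; 2 new (i, z)
  "izppzpaipz" → 10 new (i, z, p, p, z, p, a, i, p, z)
  "ziziza" → prefix "z" already present; 5 new (i, z, i, z, a)
  "aiiziaiazp" → prefix "ai" already present; 8 new (i, z, i, a, i, a, z, p)
  "pippzz" → prefix "p" already present; 5 new (i, p, p, z, z)
Total nodes = 9 + 5 + 11 + 4 + 4 + 8 + 4 + 2 + 10 + 5 + 8 + 5 = 75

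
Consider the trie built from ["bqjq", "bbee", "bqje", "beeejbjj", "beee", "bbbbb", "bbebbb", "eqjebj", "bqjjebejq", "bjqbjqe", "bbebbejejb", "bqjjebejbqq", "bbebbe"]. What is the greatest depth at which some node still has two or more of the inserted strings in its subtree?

The deepest shared node is where two words last agree before diverging.
"bqjjebejbqq" and "bqjjebejq" agree on "bqjjebej" (8 characters) before diverging; nothing deeper is shared.
Longest shared-prefix length: 8

8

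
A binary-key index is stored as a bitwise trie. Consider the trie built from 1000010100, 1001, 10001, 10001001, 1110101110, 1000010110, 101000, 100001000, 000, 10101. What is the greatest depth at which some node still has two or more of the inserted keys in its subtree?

8

The deepest shared node is where two words last agree before diverging.
"1000010100" and "1000010110" agree on "10000101" (8 characters) before diverging; nothing deeper is shared.
Longest shared-prefix length: 8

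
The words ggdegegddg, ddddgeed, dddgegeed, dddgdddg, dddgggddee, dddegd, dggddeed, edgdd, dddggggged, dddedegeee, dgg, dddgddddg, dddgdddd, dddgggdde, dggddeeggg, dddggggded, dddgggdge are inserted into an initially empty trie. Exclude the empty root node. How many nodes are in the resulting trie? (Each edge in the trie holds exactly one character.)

Insert word by word; a character creates a node only if that edge doesn't already exist:
  "ggdegegddg" → 10 new (g, g, d, e, g, e, g, d, d, g)
  "ddddgeed" → 8 new (d, d, d, d, g, e, e, d)
  "dddgegeed" → prefix "ddd" already present; 6 new (g, e, g, e, e, d)
  "dddgdddg" → prefix "dddg" already present; 4 new (d, d, d, g)
  "dddgggddee" → prefix "dddg" already present; 6 new (g, g, d, d, e, e)
  "dddegd" → prefix "ddd" already present; 3 new (e, g, d)
  "dggddeed" → prefix "d" already present; 7 new (g, g, d, d, e, e, d)
  "edgdd" → 5 new (e, d, g, d, d)
  "dddggggged" → prefix "dddggg" already present; 4 new (g, g, e, d)
  "dddedegeee" → prefix "ddde" already present; 6 new (d, e, g, e, e, e)
  "dgg" → prefix "dgg" already present; 0 new (none)
  "dddgddddg" → prefix "dddgddd" already present; 2 new (d, g)
  "dddgdddd" → prefix "dddgdddd" already present; 0 new (none)
  "dddgggdde" → prefix "dddgggdde" already present; 0 new (none)
  "dggddeeggg" → prefix "dggddee" already present; 3 new (g, g, g)
  "dddggggded" → prefix "dddgggg" already present; 3 new (d, e, d)
  "dddgggdge" → prefix "dddgggd" already present; 2 new (g, e)
Total nodes = 10 + 8 + 6 + 4 + 6 + 3 + 7 + 5 + 4 + 6 + 0 + 2 + 0 + 0 + 3 + 3 + 2 = 69

69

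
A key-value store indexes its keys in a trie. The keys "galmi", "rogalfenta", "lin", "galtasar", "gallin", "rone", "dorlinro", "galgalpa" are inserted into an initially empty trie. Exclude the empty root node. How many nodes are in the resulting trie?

Trace insertions, counting only characters that open a new branch:
  "galmi" → 5 new (g, a, l, m, i)
  "rogalfenta" → 10 new (r, o, g, a, l, f, e, n, t, a)
  "lin" → 3 new (l, i, n)
  "galtasar" → prefix "gal" already present; 5 new (t, a, s, a, r)
  "gallin" → prefix "gal" already present; 3 new (l, i, n)
  "rone" → prefix "ro" already present; 2 new (n, e)
  "dorlinro" → 8 new (d, o, r, l, i, n, r, o)
  "galgalpa" → prefix "gal" already present; 5 new (g, a, l, p, a)
Total nodes = 5 + 10 + 3 + 5 + 3 + 2 + 8 + 5 = 41

41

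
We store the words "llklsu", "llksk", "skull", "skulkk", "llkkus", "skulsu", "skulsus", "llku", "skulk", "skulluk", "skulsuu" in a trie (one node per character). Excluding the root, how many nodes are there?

25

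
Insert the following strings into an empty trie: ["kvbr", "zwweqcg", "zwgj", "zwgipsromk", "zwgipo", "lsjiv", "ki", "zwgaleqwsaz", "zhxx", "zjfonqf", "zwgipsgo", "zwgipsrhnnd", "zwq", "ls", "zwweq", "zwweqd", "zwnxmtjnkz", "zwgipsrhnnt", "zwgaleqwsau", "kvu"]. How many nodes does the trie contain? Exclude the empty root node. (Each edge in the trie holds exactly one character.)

63

Count nodes per top-level branch (shared prefixes stored once):
  'k'-branch (ki, kvbr, kvu): 6 nodes
  'l'-branch (ls, lsjiv): 5 nodes
  'z'-branch (zhxx, zjfonqf, zwgaleqwsau, zwgaleqwsaz, zwgipo, zwgipsgo, zwgipsrhnnd, zwgipsrhnnt, zwgipsromk, zwgj, zwnxmtjnkz, zwq, zwweq, zwweqcg, zwweqd): 52 nodes
Sum: 63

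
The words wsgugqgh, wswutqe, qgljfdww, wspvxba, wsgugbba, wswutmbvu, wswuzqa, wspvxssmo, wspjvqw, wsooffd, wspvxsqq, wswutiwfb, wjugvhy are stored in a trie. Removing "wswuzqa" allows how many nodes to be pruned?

3

After clearing the end-marker at "wswuzqa", prune upward until reaching a node still needed by another word.
The suffix "zqa" (3 nodes) is used only by "wswuzqa"; the node for "wswu" still has the child "t", so pruning stops there.
Nodes removed: 3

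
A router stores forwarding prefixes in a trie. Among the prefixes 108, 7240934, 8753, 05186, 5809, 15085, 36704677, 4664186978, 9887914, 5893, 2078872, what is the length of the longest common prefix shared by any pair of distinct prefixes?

2

Equivalently: take the maximum, over all pairs, of their longest common prefix length.
e.g. "5809" and "5893" share the prefix "58" of length 2; no pair shares a longer one.
Longest shared-prefix length: 2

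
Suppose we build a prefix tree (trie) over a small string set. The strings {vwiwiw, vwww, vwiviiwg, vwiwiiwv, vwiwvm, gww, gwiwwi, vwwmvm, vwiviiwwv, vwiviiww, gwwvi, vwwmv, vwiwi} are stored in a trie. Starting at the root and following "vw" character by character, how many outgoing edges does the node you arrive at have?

Walk "vw" from the root, arriving at one node.
Characters that immediately follow "vw" among the stored strings: {i, w}.
That node has 2 child edges.

2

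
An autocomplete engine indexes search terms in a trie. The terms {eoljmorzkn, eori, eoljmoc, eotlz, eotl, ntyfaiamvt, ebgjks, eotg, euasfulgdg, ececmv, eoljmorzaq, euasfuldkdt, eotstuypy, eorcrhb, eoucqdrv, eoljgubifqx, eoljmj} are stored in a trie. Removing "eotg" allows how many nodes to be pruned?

A node on "eotg"'s path can go only if nothing else ends at it or branches off below it.
The suffix "g" (1 node) is used only by "eotg"; the node for "eot" still has the child "l", so pruning stops there.
Nodes removed: 1

1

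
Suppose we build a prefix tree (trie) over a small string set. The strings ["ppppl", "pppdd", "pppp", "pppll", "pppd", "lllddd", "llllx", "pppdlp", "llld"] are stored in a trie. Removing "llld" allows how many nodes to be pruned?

Walk "llld" from the leaf back toward the root, removing each node that no remaining word uses.
Every node on "llld" is still needed (e.g. by "lllddd"), so nothing is freed.
Nodes removed: 0

0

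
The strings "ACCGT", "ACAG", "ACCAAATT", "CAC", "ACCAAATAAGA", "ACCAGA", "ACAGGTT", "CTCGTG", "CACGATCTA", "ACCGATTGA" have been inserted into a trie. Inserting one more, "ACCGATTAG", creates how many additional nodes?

2

The longest prefix of "ACCGATTAG" already in the trie is "ACCGATT" (length 7).
Each of the 2 remaining characters creates one node.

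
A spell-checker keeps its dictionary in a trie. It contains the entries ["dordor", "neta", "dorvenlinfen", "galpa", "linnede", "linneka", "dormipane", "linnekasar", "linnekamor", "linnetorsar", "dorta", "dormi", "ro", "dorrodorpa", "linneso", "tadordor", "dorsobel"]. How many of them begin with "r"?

1

Walk to "r"; the words in its subtree are exactly those with that prefix.
Matches: "ro"
Count: 1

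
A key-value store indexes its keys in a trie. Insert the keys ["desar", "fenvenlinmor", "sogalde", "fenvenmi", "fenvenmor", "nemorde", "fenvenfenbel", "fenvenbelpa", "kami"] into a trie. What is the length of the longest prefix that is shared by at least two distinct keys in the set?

The deepest shared node is where two words last agree before diverging.
"fenvenmi" and "fenvenmor" agree on "fenvenm" (7 characters) before diverging; nothing deeper is shared.
Longest shared-prefix length: 7

7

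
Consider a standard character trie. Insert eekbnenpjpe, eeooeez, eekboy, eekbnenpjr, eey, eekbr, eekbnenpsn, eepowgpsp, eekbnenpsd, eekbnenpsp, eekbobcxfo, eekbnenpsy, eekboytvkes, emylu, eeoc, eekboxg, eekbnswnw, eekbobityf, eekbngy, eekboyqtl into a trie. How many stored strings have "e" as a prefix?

20

Walk to "e"; the words in its subtree are exactly those with that prefix.
Words under "e": eekbnenpjpe, eekbnenpjr, eekbnenpsd, eekbnenpsn, eekbnenpsp, eekbnenpsy, eekbngy, eekbnswnw, eekbobcxfo, eekbobityf, eekboxg, eekboy, eekboyqtl, eekboytvkes, eekbr, eeoc, eeooeez, eepowgpsp, eey, emylu
Count: 20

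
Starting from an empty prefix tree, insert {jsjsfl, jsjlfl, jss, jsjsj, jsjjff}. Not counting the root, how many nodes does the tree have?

Count nodes per top-level branch (shared prefixes stored once):
  'j'-branch (jsjjff, jsjlfl, jsjsfl, jsjsj, jss): 14 nodes
Sum: 14

14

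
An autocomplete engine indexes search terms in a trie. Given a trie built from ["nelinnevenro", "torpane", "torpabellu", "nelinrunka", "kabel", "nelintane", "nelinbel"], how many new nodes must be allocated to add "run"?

3

"run" shares no prefix with any stored word, so all 3 characters open new nodes.
3 − 0 = 3 new nodes.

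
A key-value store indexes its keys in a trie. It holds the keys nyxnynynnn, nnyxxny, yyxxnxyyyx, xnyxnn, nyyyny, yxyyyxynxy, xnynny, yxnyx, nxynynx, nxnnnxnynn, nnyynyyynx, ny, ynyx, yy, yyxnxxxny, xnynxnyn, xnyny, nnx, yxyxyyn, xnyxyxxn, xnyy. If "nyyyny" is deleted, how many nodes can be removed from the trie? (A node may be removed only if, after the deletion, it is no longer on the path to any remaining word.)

4

After clearing the end-marker at "nyyyny", prune upward until reaching a node still needed by another word.
The suffix "yyny" (4 nodes) is used only by "nyyyny"; the node for "ny" still has the child "x", so pruning stops there.
Nodes removed: 4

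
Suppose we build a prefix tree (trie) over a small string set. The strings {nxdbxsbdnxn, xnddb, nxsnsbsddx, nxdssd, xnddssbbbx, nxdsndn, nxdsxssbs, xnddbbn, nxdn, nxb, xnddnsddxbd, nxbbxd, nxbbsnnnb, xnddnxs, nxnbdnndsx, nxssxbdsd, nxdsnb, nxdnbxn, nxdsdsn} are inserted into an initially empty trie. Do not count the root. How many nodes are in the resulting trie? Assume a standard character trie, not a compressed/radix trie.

Count nodes per top-level branch (shared prefixes stored once):
  'n'-branch (nxb, nxbbsnnnb, nxbbxd, nxdbxsbdnxn, nxdn, nxdnbxn, nxdsdsn, nxdsnb, nxdsndn, nxdssd, nxdsxssbs, nxnbdnndsx, nxsnsbsddx, nxssxbdsd): 61 nodes
  'x'-branch (xnddb, xnddbbn, xnddnsddxbd, xnddnxs, xnddssbbbx): 22 nodes
Sum: 83

83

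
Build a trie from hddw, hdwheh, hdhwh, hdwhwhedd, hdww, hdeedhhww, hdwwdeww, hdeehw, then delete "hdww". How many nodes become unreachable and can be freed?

After clearing the end-marker at "hdww", prune upward until reaching a node still needed by another word.
Every node on "hdww" is still needed (e.g. by "hdwwdeww"), so nothing is freed.
Nodes removed: 0

0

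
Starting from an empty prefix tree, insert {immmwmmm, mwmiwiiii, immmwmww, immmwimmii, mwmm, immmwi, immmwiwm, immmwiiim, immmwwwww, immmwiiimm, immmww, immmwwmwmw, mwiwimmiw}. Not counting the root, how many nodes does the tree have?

46

Trace insertions, counting only characters that open a new branch:
  "immmwmmm" → 8 new (i, m, m, m, w, m, m, m)
  "mwmiwiiii" → 9 new (m, w, m, i, w, i, i, i, i)
  "immmwmww" → prefix "immmwm" already present; 2 new (w, w)
  "immmwimmii" → prefix "immmw" already present; 5 new (i, m, m, i, i)
  "mwmm" → prefix "mwm" already present; 1 new (m)
  "immmwi" → prefix "immmwi" already present; 0 new (none)
  "immmwiwm" → prefix "immmwi" already present; 2 new (w, m)
  "immmwiiim" → prefix "immmwi" already present; 3 new (i, i, m)
  "immmwwwww" → prefix "immmw" already present; 4 new (w, w, w, w)
  "immmwiiimm" → prefix "immmwiiim" already present; 1 new (m)
  "immmww" → prefix "immmww" already present; 0 new (none)
  "immmwwmwmw" → prefix "immmww" already present; 4 new (m, w, m, w)
  "mwiwimmiw" → prefix "mw" already present; 7 new (i, w, i, m, m, i, w)
Total nodes = 8 + 9 + 2 + 5 + 1 + 0 + 2 + 3 + 4 + 1 + 0 + 4 + 7 = 46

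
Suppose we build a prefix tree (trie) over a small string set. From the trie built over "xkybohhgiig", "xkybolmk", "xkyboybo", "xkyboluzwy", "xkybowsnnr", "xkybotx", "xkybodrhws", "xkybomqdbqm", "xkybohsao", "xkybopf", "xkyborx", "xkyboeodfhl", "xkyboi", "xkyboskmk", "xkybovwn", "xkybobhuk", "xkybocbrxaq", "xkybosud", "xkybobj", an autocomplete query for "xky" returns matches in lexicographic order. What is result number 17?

Words with prefix "xky", in lexicographic order: "xkybobhuk", "xkybobj", "xkybocbrxaq", "xkybodrhws", "xkyboeodfhl", "xkybohhgiig", "xkybohsao", "xkyboi", "xkybolmk", "xkyboluzwy", "xkybomqdbqm", "xkybopf", "xkyborx", "xkyboskmk", "xkybosud", "xkybotx", "xkybovwn", "xkybowsnnr", "xkyboybo"
Position 17: xkybovwn

xkybovwn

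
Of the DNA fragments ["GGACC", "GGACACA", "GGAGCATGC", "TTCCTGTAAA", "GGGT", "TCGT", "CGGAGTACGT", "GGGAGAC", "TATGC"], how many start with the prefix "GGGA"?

1

Filter for entries beginning with "GGGA":
Matches: "GGGAGAC"
Count: 1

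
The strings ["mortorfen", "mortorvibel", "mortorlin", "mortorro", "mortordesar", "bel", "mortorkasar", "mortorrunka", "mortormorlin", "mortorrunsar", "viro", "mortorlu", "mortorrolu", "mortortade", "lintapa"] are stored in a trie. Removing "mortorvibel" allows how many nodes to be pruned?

Walk "mortorvibel" from the leaf back toward the root, removing each node that no remaining word uses.
The suffix "vibel" (5 nodes) is used only by "mortorvibel"; the node for "mortor" still has the child "f", so pruning stops there.
Nodes removed: 5

5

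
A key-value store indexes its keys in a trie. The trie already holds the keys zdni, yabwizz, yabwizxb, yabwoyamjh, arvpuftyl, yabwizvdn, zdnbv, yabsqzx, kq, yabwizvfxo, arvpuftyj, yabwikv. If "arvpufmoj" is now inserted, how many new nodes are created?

Walking "arvpufmoj" from the root, the first 6 characters ("arvpuf") follow existing edges; "m" is the first miss.
So 9 − 6 = 3 new nodes.

3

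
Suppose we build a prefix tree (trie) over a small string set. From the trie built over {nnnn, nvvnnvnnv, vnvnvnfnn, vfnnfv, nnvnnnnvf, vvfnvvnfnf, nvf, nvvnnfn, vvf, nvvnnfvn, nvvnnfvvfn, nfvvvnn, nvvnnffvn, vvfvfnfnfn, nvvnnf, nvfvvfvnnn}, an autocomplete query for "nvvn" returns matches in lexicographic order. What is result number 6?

DFS of the "nvvn" subtree visits, in order: "nvvnnf", "nvvnnffvn", "nvvnnfn", "nvvnnfvn", "nvvnnfvvfn", "nvvnnvnnv"
The 6th is nvvnnvnnv.

nvvnnvnnv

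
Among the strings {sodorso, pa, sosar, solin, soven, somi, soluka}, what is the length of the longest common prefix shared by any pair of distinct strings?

The deepest shared node is where two words last agree before diverging.
e.g. "solin" and "soluka" share the prefix "sol" of length 3; no pair shares a longer one.
Longest shared-prefix length: 3

3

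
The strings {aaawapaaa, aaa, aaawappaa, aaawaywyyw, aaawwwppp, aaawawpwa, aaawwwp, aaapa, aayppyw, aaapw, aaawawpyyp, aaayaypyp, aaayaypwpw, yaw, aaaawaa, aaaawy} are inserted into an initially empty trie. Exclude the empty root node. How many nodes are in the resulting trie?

54

For each word, the new-node count is its length minus the longest prefix already in the trie:
  "aaawapaaa" → 9 new (a, a, a, w, a, p, a, a, a)
  "aaa" → prefix "aaa" already present; 0 new (none)
  "aaawappaa" → prefix "aaawap" already present; 3 new (p, a, a)
  "aaawaywyyw" → prefix "aaawa" already present; 5 new (y, w, y, y, w)
  "aaawwwppp" → prefix "aaaw" already present; 5 new (w, w, p, p, p)
  "aaawawpwa" → prefix "aaawa" already present; 4 new (w, p, w, a)
  "aaawwwp" → prefix "aaawwwp" already present; 0 new (none)
  "aaapa" → prefix "aaa" already present; 2 new (p, a)
  "aayppyw" → prefix "aa" already present; 5 new (y, p, p, y, w)
  "aaapw" → prefix "aaap" already present; 1 new (w)
  "aaawawpyyp" → prefix "aaawawp" already present; 3 new (y, y, p)
  "aaayaypyp" → prefix "aaa" already present; 6 new (y, a, y, p, y, p)
  "aaayaypwpw" → prefix "aaayayp" already present; 3 new (w, p, w)
  "yaw" → 3 new (y, a, w)
  "aaaawaa" → prefix "aaa" already present; 4 new (a, w, a, a)
  "aaaawy" → prefix "aaaaw" already present; 1 new (y)
Total nodes = 9 + 0 + 3 + 5 + 5 + 4 + 0 + 2 + 5 + 1 + 3 + 6 + 3 + 3 + 4 + 1 = 54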